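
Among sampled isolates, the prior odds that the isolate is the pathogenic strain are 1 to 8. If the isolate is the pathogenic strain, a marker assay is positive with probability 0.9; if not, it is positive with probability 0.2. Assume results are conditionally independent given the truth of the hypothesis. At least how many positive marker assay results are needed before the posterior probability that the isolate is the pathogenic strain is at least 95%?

Prior odds = 0.125.
Likelihood ratio of a positive = 0.9/0.2 = 4.5.
Target posterior odds = 0.95/0.05 = 19.
Need 0.125 × 4.5ⁿ ≥ 19, i.e. 4.5ⁿ ≥ 152.
4.5³ = 91.125 falls short of 152 but 4.5⁴ = 410.0625 reaches it, so n = 4.

4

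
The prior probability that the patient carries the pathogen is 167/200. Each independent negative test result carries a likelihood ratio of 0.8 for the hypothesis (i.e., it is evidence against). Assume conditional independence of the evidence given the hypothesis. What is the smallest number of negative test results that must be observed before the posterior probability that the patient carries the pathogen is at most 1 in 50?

Prior odds: 0.835 ÷ 0.165 = 167/33.
Likelihood ratio per negative test result = 0.8.
Target posterior odds = 0.02/0.98 = 1/49.
Require 0.8ⁿ ≤ 1/49 ÷ (167/33) = 33/8183.
0.8²⁴ ≈0.00472237 is still above 33/8183 but 0.8²⁵ ≈0.00377789 is at or below it, so n = 25.

25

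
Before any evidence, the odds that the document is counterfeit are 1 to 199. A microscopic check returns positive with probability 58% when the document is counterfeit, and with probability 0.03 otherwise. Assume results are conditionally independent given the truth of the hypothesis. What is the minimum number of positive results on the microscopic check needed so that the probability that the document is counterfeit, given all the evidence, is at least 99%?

Prior odds = 1/199.
Likelihood ratio of a positive result = 0.58/0.03 = 58/3.
Target odds: 0.99 ÷ 0.01 = 99.
Need (1/199) × (58/3)ⁿ ≥ 99, i.e. (58/3)ⁿ ≥ 19701.
(58/3)³ = 195112/27 falls short of 19701 but (58/3)⁴ = 11316496/81 reaches it, so n = 4.

4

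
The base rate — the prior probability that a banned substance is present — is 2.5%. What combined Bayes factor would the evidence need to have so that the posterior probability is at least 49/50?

1911

Prior odds = 0.025/0.975 = 1/39.
Target odds = 0.98/0.02 = 49.
Required Bayes factor = 49 ÷ (1/39) = 1911.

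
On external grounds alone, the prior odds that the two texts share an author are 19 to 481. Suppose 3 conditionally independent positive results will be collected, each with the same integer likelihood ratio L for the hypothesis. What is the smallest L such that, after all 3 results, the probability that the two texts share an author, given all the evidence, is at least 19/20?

Prior odds = 19/481.
Target odds = 0.95/0.05 = 19.
Need L³ ≥ 19 ÷ (19/481) = 481.
7³ = 343 < 481 ≤ 512 = 8³, so L = 8.

8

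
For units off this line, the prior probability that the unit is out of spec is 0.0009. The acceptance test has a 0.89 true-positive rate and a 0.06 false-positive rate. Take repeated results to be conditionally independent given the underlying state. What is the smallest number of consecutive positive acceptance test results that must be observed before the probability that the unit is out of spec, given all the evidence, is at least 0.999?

6

Prior odds: 0.0009 ÷ 0.9991 = 9/9991.
Likelihood ratio of a positive result = 0.89/0.06 = 89/6.
Target posterior odds = 0.999/0.001 = 999.
Require (89/6)ⁿ ≥ 999 ÷ (9/9991) = 1109001.
(89/6)⁵ ≈718115 falls short of 1109001 but (89/6)⁶ ≈1.0652e+07 reaches it, so n = 6.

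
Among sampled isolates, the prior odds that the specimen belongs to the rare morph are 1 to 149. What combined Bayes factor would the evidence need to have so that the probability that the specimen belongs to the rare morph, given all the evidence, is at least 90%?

1341

Prior odds = 1/149.
Target odds = 0.9/0.1 = 9.
Required Bayes factor = 9 ÷ (1/149) = 1341.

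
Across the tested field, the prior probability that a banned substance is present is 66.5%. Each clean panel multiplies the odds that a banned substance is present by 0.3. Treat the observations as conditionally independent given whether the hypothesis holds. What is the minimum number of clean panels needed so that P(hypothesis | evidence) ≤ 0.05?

Prior odds = 0.665/0.335 = 133/67.
Likelihood ratio per clean panel = 0.3.
Target odds: 0.05 ÷ 0.95 = 1/19.
Require 0.3ⁿ ≤ 1/19 ÷ (133/67) = 67/2527.
0.3³ = 0.027 is still above 67/2527 but 0.3⁴ = 0.0081 is at or below it, so n = 4.

4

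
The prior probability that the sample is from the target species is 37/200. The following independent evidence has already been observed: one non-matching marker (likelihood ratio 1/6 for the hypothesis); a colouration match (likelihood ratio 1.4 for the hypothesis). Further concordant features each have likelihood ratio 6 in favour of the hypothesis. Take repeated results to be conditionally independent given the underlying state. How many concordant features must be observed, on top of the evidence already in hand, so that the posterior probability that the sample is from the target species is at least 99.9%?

6

Prior odds = 0.185/0.815 = 37/163.
Combined Bayes factor of the evidence already in hand = (1/6) × 1.4 = 7/30.
Odds after that evidence = (37/163) × 7/30 = 259/4890.
Target odds = 0.999/0.001 = 999.
Need 6ⁿ ≥ 999 ÷ (259/4890) = 132030/7.
6⁵ = 7776 falls short of 132030/7 but 6⁶ = 46656 reaches it, so n = 6.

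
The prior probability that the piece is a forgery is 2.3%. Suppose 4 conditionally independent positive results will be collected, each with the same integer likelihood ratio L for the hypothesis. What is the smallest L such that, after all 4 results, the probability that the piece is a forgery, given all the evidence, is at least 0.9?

5

Prior odds = 0.023/0.977 = 23/977.
Target odds = 0.9/0.1 = 9.
Need L⁴ ≥ 9 ÷ (23/977) = 8793/23.
4⁴ = 256 < 8793/23 ≤ 625 = 5⁴, so L = 5.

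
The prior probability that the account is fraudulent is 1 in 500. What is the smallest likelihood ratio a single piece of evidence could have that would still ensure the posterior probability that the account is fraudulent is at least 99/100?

Prior odds = 0.002/0.998 = 1/499.
Target odds = 0.99/0.01 = 99.
Required Bayes factor = 99 ÷ (1/499) = 49401.

49401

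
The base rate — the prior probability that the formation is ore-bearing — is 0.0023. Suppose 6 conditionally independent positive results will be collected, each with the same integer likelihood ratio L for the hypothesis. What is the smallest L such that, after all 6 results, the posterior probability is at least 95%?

5

Prior odds = 0.0023/0.9977 = 23/9977.
Target odds = 0.95/0.05 = 19.
Need L⁶ ≥ 19 ÷ (23/9977) = 189563/23.
4⁶ = 4096 < 189563/23 ≤ 15625 = 5⁶, so L = 5.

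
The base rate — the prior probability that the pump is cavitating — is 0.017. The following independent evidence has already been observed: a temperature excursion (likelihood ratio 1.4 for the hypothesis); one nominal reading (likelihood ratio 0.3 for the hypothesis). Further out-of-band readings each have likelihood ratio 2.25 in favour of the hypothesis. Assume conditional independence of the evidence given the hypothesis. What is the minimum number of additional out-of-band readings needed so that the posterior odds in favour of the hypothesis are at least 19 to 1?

Prior odds = 0.017/0.983 = 17/983.
Combined Bayes factor of the evidence already in hand = 1.4 × 0.3 = 0.42.
Odds after that evidence = (17/983) × 0.42 = 357/49150.
Target odds = 19.
Need 2.25ⁿ ≥ 19 ÷ (357/49150) = 933850/357.
2.25⁹ = 387420489/262144 falls short of 933850/357 but 2.25¹⁰ ≈3325.26 reaches it, so n = 10.

10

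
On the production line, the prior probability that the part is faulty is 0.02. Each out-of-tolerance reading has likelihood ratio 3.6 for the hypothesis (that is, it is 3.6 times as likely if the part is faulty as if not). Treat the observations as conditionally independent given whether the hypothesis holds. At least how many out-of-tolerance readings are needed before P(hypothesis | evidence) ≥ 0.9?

5

Prior odds = 0.02/0.98 = 1/49.
Likelihood ratio per out-of-tolerance reading = 3.6.
Target odds: 0.9 ÷ 0.1 = 9.
Require 3.6ⁿ ≥ 9 ÷ (1/49) = 441.
3.6⁴ = 167.9616 falls short of 441 but 3.6⁵ = 604.66176 reaches it, so n = 5.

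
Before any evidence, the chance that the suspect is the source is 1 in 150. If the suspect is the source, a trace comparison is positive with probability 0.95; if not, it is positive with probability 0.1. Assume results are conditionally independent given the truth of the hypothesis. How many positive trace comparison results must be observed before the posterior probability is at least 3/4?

Prior odds: (1/150) ÷ (149/150) = 1/149.
Likelihood ratio of a positive = 0.95/0.1 = 9.5.
Target posterior odds = 0.75/0.25 = 3.
Need (1/149) × 9.5ⁿ ≥ 3, i.e. 9.5ⁿ ≥ 447.
9.5² = 90.25 falls short of 447 but 9.5³ = 857.375 reaches it, so n = 3.

3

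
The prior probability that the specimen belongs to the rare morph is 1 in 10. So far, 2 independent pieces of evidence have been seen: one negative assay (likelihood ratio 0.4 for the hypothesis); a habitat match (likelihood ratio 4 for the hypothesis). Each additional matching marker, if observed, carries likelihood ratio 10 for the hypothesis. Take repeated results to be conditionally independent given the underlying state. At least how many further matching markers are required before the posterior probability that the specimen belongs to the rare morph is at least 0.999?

Prior odds = 0.1/0.9 = 1/9.
Combined Bayes factor of the evidence already in hand = 0.4 × 4 = 1.6.
Odds after that evidence = (1/9) × 1.6 = 8/45.
Target odds = 0.999/0.001 = 999.
Need 10ⁿ ≥ 999 ÷ (8/45) = 5619.375.
10³ = 1000 falls short of 5619.375 but 10⁴ = 10000 reaches it, so n = 4.

4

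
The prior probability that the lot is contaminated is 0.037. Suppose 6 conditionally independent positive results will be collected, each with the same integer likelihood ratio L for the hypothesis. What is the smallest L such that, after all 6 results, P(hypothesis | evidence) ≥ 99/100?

4

Prior odds = 0.037/0.963 = 37/963.
Target odds = 0.99/0.01 = 99.
Need L⁶ ≥ 99 ÷ (37/963) = 95337/37.
3⁶ = 729 < 95337/37 ≤ 4096 = 4⁶, so L = 4.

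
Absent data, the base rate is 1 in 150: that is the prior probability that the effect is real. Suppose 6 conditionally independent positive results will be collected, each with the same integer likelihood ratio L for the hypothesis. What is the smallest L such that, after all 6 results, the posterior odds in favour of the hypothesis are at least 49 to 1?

5

Prior odds = (1/150)/(149/150) = 1/149.
Target odds = 49.
Need L⁶ ≥ 49 ÷ (1/149) = 7301.
4⁶ = 4096 < 7301 ≤ 15625 = 5⁶, so L = 5.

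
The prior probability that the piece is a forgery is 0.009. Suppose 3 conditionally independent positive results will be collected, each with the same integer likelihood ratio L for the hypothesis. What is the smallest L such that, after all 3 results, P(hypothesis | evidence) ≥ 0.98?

18

Prior odds = 0.009/0.991 = 9/991.
Target odds = 0.98/0.02 = 49.
Need L³ ≥ 49 ÷ (9/991) = 48559/9.
17³ = 4913 < 48559/9 ≤ 5832 = 18³, so L = 18.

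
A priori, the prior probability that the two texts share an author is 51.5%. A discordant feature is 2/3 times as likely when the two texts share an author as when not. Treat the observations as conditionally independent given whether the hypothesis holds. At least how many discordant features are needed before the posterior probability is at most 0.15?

5

Prior odds: 0.515 ÷ 0.485 = 103/97.
Likelihood ratio per discordant feature = 2/3.
Target posterior odds = 0.15/0.85 = 3/17.
Need (103/97) × (2/3)ⁿ ≤ 3/17, i.e. (2/3)ⁿ ≤ 291/1751.
(2/3)⁴ = 16/81 is still above 291/1751 but (2/3)⁵ = 32/243 is at or below it, so n = 5.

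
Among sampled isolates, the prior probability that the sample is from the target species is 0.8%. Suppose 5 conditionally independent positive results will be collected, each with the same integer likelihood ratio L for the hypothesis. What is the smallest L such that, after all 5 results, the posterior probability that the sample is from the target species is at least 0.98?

6

Prior odds = 0.008/0.992 = 1/124.
Target odds = 0.98/0.02 = 49.
Need L⁵ ≥ 49 ÷ (1/124) = 6076.
5⁵ = 3125 < 6076 ≤ 7776 = 6⁵, so L = 6.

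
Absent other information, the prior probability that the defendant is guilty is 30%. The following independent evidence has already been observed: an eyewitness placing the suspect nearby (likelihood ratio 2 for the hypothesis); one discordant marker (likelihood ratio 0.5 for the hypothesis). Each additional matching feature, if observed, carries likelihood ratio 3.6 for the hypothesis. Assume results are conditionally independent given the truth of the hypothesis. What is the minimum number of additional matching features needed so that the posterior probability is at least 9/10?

Prior odds = 0.3/0.7 = 3/7.
Combined Bayes factor of the evidence already in hand = 2 × 0.5 = 1.
Odds after that evidence = (3/7) × 1 = 3/7.
Target odds = 0.9/0.1 = 9.
Need 3.6ⁿ ≥ 9 ÷ (3/7) = 21.
3.6² = 12.96 falls short of 21 but 3.6³ = 46.656 reaches it, so n = 3.

3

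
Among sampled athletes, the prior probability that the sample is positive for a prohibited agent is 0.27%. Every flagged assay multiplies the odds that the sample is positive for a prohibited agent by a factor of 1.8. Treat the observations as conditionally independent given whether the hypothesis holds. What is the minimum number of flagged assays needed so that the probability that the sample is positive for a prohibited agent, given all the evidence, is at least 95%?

16

Prior odds: 0.0027 ÷ 0.9973 = 27/9973.
Likelihood ratio per flagged assay = 1.8.
Target odds: 0.95 ÷ 0.05 = 19.
Need (27/9973) × 1.8ⁿ ≥ 19, i.e. 1.8ⁿ ≥ 189487/27.
1.8¹⁵ ≈6746.64 falls short of 189487/27 but 1.8¹⁶ ≈12144 reaches it, so n = 16.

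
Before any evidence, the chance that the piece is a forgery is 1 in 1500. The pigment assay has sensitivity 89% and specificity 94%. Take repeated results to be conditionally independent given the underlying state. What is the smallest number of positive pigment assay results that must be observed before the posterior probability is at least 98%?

Prior odds = (1/1500)/(1499/1500) = 1/1499.
False-positive rate = 1 − 0.94 = 0.06; likelihood ratio of a positive = 0.89/0.06 = 89/6.
Target posterior odds = 0.98/0.02 = 49.
Require (89/6)ⁿ ≥ 49 ÷ (1/1499) = 73451.
(89/6)⁴ = 62742241/1296 falls short of 73451 but (89/6)⁵ ≈718115 reaches it, so n = 5.

5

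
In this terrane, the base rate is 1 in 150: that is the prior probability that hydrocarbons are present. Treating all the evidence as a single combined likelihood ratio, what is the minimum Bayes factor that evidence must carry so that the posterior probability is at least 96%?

3576

Prior odds = (1/150)/(149/150) = 1/149.
Target odds = 0.96/0.04 = 24.
Required Bayes factor = 24 ÷ (1/149) = 3576.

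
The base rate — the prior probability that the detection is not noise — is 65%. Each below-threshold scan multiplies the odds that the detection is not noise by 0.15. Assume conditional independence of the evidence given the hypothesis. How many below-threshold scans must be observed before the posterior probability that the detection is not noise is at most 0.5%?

Prior odds: 0.65 ÷ 0.35 = 13/7.
Likelihood ratio per below-threshold scan = 0.15.
Target odds: 0.005 ÷ 0.995 = 1/199.
Require 0.15ⁿ ≤ 1/199 ÷ (13/7) = 7/2587.
0.15³ = 0.003375 is still above 7/2587 but 0.15⁴ = 81/160000 is at or below it, so n = 4.

4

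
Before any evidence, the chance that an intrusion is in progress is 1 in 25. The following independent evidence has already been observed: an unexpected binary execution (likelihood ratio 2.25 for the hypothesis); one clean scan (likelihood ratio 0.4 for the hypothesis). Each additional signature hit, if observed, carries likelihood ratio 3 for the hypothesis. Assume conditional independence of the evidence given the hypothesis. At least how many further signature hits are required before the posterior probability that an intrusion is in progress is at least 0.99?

Prior odds = 0.04/0.96 = 1/24.
Combined Bayes factor of the evidence already in hand = 2.25 × 0.4 = 0.9.
Odds after that evidence = (1/24) × 0.9 = 0.0375.
Target odds = 0.99/0.01 = 99.
Need 3ⁿ ≥ 99 ÷ 0.0375 = 2640.
3⁷ = 2187 falls short of 2640 but 3⁸ = 6561 reaches it, so n = 8.

8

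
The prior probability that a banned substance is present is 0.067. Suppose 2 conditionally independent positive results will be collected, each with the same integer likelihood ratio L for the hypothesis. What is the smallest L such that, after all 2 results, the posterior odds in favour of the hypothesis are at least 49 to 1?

Prior odds = 0.067/0.933 = 67/933.
Target odds = 49.
Need L² ≥ 49 ÷ (67/933) = 45717/67.
26² = 676 < 45717/67 ≤ 729 = 27², so L = 27.

27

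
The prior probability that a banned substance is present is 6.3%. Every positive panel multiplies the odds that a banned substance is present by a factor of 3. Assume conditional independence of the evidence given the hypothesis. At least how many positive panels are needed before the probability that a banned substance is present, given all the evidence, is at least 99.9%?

9

Prior odds = 0.063/0.937 = 63/937.
Likelihood ratio per positive panel = 3.
Target posterior odds = 0.999/0.001 = 999.
Need (63/937) × 3ⁿ ≥ 999, i.e. 3ⁿ ≥ 104007/7.
3⁸ = 6561 falls short of 104007/7 but 3⁹ = 19683 reaches it, so n = 9.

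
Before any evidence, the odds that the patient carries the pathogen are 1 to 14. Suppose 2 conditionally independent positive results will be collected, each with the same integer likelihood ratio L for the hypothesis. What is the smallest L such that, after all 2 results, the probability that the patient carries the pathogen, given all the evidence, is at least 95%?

Prior odds = 1/14.
Target odds = 0.95/0.05 = 19.
Need L² ≥ 19 ÷ (1/14) = 266.
16² = 256 < 266 ≤ 289 = 17², so L = 17.

17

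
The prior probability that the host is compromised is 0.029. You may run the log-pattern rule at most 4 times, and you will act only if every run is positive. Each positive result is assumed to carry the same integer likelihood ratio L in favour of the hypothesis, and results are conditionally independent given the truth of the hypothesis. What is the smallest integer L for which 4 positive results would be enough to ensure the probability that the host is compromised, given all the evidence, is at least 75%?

Prior odds = 0.029/0.971 = 29/971.
Target odds = 0.75/0.25 = 3.
Need L⁴ ≥ 3 ÷ (29/971) = 2913/29.
3⁴ = 81 < 2913/29 ≤ 256 = 4⁴, so L = 4.

4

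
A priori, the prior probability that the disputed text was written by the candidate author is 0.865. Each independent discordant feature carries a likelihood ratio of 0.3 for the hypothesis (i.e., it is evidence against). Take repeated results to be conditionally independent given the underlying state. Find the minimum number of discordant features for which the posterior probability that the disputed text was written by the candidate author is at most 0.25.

Prior odds = 0.865/0.135 = 173/27.
Likelihood ratio per discordant feature = 0.3.
Target posterior odds = 0.25/0.75 = 1/3.
Require 0.3ⁿ ≤ 1/3 ÷ (173/27) = 9/173.
0.3² = 0.09 is still above 9/173 but 0.3³ = 0.027 is at or below it, so n = 3.

3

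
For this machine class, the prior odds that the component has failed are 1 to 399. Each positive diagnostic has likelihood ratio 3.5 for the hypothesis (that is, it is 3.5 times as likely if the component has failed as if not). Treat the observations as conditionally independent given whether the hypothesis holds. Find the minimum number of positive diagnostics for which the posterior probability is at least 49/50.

8

Prior odds = 1/399.
Likelihood ratio per positive diagnostic = 3.5.
Target odds: 0.98 ÷ 0.02 = 49.
Need (1/399) × 3.5ⁿ ≥ 49, i.e. 3.5ⁿ ≥ 19551.
3.5⁷ = 823543/128 falls short of 19551 but 3.5⁸ = 5764801/256 reaches it, so n = 8.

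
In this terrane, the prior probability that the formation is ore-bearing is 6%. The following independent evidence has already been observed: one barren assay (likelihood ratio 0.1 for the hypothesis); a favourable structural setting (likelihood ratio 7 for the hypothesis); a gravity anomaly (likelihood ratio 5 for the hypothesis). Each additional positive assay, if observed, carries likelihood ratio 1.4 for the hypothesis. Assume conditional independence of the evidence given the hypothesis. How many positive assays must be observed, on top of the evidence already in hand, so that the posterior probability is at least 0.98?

Prior odds = 0.06/0.94 = 3/47.
Combined Bayes factor of the evidence already in hand = 0.1 × 7 × 5 = 3.5.
Odds after that evidence = (3/47) × 3.5 = 21/94.
Target odds = 0.98/0.02 = 49.
Need 1.4ⁿ ≥ 49 ÷ (21/94) = 658/3.
1.4¹⁶ ≈217.795 falls short of 658/3 but 1.4¹⁷ ≈304.913 reaches it, so n = 17.

17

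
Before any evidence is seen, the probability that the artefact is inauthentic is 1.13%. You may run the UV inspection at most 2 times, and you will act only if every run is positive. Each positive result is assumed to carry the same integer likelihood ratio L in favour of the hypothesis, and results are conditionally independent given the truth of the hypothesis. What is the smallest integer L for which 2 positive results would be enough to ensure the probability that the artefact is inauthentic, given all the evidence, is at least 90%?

29

Prior odds = 0.0113/0.9887 = 113/9887.
Target odds = 0.9/0.1 = 9.
Need L² ≥ 9 ÷ (113/9887) = 88983/113.
28² = 784 < 88983/113 ≤ 841 = 29², so L = 29.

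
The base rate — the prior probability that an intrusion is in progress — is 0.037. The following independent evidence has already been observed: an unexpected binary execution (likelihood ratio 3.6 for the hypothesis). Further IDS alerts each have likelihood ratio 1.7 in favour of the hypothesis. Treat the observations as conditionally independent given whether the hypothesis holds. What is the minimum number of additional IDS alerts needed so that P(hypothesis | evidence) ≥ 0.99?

13

Prior odds = 0.037/0.963 = 37/963.
Bayes factor of the evidence already in hand = 3.6.
Odds after that evidence = (37/963) × 3.6 = 74/535.
Target odds = 0.99/0.01 = 99.
Need 1.7ⁿ ≥ 99 ÷ (74/535) = 52965/74.
1.7¹² ≈582.622 falls short of 52965/74 but 1.7¹³ ≈990.458 reaches it, so n = 13.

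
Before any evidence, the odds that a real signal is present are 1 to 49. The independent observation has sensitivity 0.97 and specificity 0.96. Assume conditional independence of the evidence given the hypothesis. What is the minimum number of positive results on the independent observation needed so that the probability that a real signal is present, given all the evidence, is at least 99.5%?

3

Prior odds = 1/49.
False-positive rate = 1 − 0.96 = 0.04; likelihood ratio of a positive = 0.97/0.04 = 24.25.
Target odds: 0.995 ÷ 0.005 = 199.
Require 24.25ⁿ ≥ 199 ÷ (1/49) = 9751.
24.25² = 588.0625 falls short of 9751 but 24.25³ = 912673/64 reaches it, so n = 3.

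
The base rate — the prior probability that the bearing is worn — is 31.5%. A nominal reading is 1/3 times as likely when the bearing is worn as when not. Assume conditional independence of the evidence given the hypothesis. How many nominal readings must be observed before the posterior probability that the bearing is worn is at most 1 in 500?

5

Prior odds = 0.315/0.685 = 63/137.
Likelihood ratio per nominal reading = 1/3.
Target posterior odds = 0.002/0.998 = 1/499.
Require (1/3)ⁿ ≤ 1/499 ÷ (63/137) = 137/31437.
(1/3)⁴ = 1/81 is still above 137/31437 but (1/3)⁵ = 1/243 is at or below it, so n = 5.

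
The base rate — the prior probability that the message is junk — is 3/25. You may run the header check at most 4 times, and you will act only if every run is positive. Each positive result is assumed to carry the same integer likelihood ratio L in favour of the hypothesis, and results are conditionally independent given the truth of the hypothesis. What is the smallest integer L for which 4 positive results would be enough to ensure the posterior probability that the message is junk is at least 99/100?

6

Prior odds = 0.12/0.88 = 3/22.
Target odds = 0.99/0.01 = 99.
Need L⁴ ≥ 99 ÷ (3/22) = 726.
5⁴ = 625 < 726 ≤ 1296 = 6⁴, so L = 6.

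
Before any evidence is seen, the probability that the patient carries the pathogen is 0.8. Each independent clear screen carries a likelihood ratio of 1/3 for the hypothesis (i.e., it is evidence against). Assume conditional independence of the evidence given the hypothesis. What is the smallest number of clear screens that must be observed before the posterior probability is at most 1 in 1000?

Prior odds = 0.8/0.2 = 4.
Likelihood ratio per clear screen = 1/3.
Target posterior odds = 0.001/0.999 = 1/999.
Require (1/3)ⁿ ≤ 1/999 ÷ 4 = 1/3996.
(1/3)⁷ = 1/2187 is still above 1/3996 but (1/3)⁸ = 1/6561 is at or below it, so n = 8.

8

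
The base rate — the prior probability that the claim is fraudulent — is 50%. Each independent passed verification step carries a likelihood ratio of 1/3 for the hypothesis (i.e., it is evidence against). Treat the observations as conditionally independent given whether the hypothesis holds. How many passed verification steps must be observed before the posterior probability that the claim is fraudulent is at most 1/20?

Prior odds: 0.5 ÷ 0.5 = 1.
Likelihood ratio per passed verification step = 1/3.
Target posterior odds = 0.05/0.95 = 1/19.
Need 1 × (1/3)ⁿ ≤ 1/19, i.e. (1/3)ⁿ ≤ 1/19.
(1/3)² = 1/9 is still above 1/19 but (1/3)³ = 1/27 is at or below it, so n = 3.

3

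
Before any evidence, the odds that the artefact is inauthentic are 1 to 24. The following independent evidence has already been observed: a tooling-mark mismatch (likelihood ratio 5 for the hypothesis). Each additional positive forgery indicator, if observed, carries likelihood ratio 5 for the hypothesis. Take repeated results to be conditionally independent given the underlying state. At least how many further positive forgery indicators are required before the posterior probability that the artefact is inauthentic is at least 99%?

Prior odds = 1/24.
Bayes factor of the evidence already in hand = 5.
Odds after that evidence = (1/24) × 5 = 5/24.
Target odds = 0.99/0.01 = 99.
Need 5ⁿ ≥ 99 ÷ (5/24) = 475.2.
5³ = 125 falls short of 475.2 but 5⁴ = 625 reaches it, so n = 4.

4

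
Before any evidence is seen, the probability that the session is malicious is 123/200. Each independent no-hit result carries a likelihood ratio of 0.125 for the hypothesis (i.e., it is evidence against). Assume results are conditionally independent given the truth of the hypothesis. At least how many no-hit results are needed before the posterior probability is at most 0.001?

Prior odds = 0.615/0.385 = 123/77.
Likelihood ratio per no-hit result = 0.125.
Target posterior odds = 0.001/0.999 = 1/999.
Need (123/77) × 0.125ⁿ ≤ 1/999, i.e. 0.125ⁿ ≤ 77/122877.
0.125³ = 0.001953125 is still above 77/122877 but 0.125⁴ = 1/4096 is at or below it, so n = 4.

4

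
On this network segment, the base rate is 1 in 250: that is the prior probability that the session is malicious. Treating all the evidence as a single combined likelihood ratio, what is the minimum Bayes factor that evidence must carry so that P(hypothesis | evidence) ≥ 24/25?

5976

Prior odds = 0.004/0.996 = 1/249.
Target odds = 0.96/0.04 = 24.
Required Bayes factor = 24 ÷ (1/249) = 5976.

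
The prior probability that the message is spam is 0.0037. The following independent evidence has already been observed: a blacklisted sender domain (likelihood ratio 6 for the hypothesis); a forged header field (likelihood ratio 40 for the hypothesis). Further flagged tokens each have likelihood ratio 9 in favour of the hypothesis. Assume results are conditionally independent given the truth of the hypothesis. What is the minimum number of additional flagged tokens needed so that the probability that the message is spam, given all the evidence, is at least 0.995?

3

Prior odds = 0.0037/0.9963 = 37/9963.
Combined Bayes factor of the evidence already in hand = 6 × 40 = 240.
Odds after that evidence = (37/9963) × 240 = 2960/3321.
Target odds = 0.995/0.005 = 199.
Need 9ⁿ ≥ 199 ÷ (2960/3321) = 660879/2960.
9² = 81 falls short of 660879/2960 but 9³ = 729 reaches it, so n = 3.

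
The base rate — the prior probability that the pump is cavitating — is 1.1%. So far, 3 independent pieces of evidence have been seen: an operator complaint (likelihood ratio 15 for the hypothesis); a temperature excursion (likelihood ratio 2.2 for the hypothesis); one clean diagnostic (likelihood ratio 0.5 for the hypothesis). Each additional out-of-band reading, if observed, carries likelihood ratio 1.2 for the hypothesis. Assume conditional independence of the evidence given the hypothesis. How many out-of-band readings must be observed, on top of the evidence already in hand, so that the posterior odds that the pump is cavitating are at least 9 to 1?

22

Prior odds = 0.011/0.989 = 11/989.
Combined Bayes factor of the evidence already in hand = 15 × 2.2 × 0.5 = 16.5.
Odds after that evidence = (11/989) × 16.5 = 363/1978.
Target odds = 9.
Need 1.2ⁿ ≥ 9 ÷ (363/1978) = 5934/121.
1.2²¹ ≈46.0051 falls short of 5934/121 but 1.2²² ≈55.2061 reaches it, so n = 22.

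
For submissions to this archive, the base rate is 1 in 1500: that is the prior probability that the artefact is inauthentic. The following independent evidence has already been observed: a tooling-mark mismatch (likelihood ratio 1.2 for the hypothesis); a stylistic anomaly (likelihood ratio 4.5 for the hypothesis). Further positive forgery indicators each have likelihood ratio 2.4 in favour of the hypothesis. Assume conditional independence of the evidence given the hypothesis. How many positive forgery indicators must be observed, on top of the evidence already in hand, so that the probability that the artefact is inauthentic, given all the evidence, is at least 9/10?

9

Prior odds = (1/1500)/(1499/1500) = 1/1499.
Combined Bayes factor of the evidence already in hand = 1.2 × 4.5 = 5.4.
Odds after that evidence = (1/1499) × 5.4 = 27/7495.
Target odds = 0.9/0.1 = 9.
Need 2.4ⁿ ≥ 9 ÷ (27/7495) = 7495/3.
2.4⁸ = 429981696/390625 falls short of 7495/3 but 2.4⁹ ≈2641.81 reaches it, so n = 9.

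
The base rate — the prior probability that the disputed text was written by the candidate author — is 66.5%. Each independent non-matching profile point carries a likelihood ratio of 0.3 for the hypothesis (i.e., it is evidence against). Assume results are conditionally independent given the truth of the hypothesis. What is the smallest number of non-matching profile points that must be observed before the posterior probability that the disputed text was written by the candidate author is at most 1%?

5

Prior odds = 0.665/0.335 = 133/67.
Likelihood ratio per non-matching profile point = 0.3.
Target posterior odds = 0.01/0.99 = 1/99.
Need (133/67) × 0.3ⁿ ≤ 1/99, i.e. 0.3ⁿ ≤ 67/13167.
0.3⁴ = 0.0081 is still above 67/13167 but 0.3⁵ = 243/100000 is at or below it, so n = 5.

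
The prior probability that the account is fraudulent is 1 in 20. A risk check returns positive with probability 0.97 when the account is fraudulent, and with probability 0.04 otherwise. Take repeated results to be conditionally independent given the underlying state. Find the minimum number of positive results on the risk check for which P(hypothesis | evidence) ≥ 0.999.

4

Prior odds = 0.05/0.95 = 1/19.
Likelihood ratio of a positive result = 0.97/0.04 = 24.25.
Target posterior odds = 0.999/0.001 = 999.
Require 24.25ⁿ ≥ 999 ÷ (1/19) = 18981.
24.25³ = 912673/64 falls short of 18981 but 24.25⁴ = 88529281/256 reaches it, so n = 4.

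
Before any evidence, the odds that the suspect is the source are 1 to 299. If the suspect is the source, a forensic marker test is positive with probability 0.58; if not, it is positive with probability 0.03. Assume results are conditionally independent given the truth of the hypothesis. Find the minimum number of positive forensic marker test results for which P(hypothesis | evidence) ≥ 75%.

3

Prior odds = 1/299.
Likelihood ratio of a positive = 0.58/0.03 = 58/3.
Target posterior odds = 0.75/0.25 = 3.
Need (1/299) × (58/3)ⁿ ≥ 3, i.e. (58/3)ⁿ ≥ 897.
(58/3)² = 3364/9 falls short of 897 but (58/3)³ = 195112/27 reaches it, so n = 3.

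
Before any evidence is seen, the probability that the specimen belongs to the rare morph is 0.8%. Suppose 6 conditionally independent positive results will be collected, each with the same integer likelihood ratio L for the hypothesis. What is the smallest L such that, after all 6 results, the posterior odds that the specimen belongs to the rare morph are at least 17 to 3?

Prior odds = 0.008/0.992 = 1/124.
Target odds = 17/3.
Need L⁶ ≥ 17/3 ÷ (1/124) = 2108/3.
2⁶ = 64 < 2108/3 ≤ 729 = 3⁶, so L = 3.

3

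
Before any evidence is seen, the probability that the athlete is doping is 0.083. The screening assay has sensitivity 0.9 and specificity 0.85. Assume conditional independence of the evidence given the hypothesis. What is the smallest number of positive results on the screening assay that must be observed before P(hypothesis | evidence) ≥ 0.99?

Prior odds = 0.083/0.917 = 83/917.
False-positive rate = 1 − 0.85 = 0.15; likelihood ratio of a positive = 0.9/0.15 = 6.
Target posterior odds = 0.99/0.01 = 99.
Require 6ⁿ ≥ 99 ÷ (83/917) = 90783/83.
6³ = 216 falls short of 90783/83 but 6⁴ = 1296 reaches it, so n = 4.

4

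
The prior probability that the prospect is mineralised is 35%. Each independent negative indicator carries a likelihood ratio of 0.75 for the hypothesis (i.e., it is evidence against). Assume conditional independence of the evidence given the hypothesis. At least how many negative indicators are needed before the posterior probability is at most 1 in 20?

9

Prior odds = 0.35/0.65 = 7/13.
Likelihood ratio per negative indicator = 0.75.
Target posterior odds = 0.05/0.95 = 1/19.
Require 0.75ⁿ ≤ 1/19 ÷ (7/13) = 13/133.
0.75⁸ = 6561/65536 is still above 13/133 but 0.75⁹ = 19683/262144 is at or below it, so n = 9.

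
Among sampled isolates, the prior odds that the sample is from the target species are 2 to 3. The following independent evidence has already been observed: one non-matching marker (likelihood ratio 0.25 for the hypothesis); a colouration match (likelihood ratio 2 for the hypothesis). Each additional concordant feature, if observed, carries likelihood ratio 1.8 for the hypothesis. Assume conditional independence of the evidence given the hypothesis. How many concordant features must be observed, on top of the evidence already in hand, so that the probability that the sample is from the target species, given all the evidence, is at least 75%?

4

Prior odds = 2/3.
Combined Bayes factor of the evidence already in hand = 0.25 × 2 = 0.5.
Odds after that evidence = (2/3) × 0.5 = 1/3.
Target odds = 0.75/0.25 = 3.
Need 1.8ⁿ ≥ 3 ÷ (1/3) = 9.
1.8³ = 5.832 falls short of 9 but 1.8⁴ = 10.4976 reaches it, so n = 4.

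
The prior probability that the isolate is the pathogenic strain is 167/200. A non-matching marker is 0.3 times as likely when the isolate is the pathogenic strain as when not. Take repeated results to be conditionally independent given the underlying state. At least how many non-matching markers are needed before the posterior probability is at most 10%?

4

Prior odds = 0.835/0.165 = 167/33.
Likelihood ratio per non-matching marker = 0.3.
Target posterior odds = 0.1/0.9 = 1/9.
Require 0.3ⁿ ≤ 1/9 ÷ (167/33) = 11/501.
0.3³ = 0.027 is still above 11/501 but 0.3⁴ = 0.0081 is at or below it, so n = 4.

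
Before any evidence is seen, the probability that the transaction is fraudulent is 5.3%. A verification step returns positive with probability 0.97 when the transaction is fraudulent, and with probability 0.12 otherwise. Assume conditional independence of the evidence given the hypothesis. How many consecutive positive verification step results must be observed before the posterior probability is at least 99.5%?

4

Prior odds = 0.053/0.947 = 53/947.
Likelihood ratio of a positive result = 0.97/0.12 = 97/12.
Target posterior odds = 0.995/0.005 = 199.
Need (53/947) × (97/12)ⁿ ≥ 199, i.e. (97/12)ⁿ ≥ 188453/53.
(97/12)³ = 912673/1728 falls short of 188453/53 but (97/12)⁴ = 88529281/20736 reaches it, so n = 4.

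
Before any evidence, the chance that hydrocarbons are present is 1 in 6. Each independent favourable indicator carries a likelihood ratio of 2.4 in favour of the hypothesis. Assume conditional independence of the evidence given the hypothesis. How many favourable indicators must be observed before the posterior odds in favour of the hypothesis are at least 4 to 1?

Prior odds = (1/6)/(5/6) = 0.2.
Likelihood ratio per favourable indicator = 2.4.
Target odds = 4.
Need 0.2 × 2.4ⁿ ≥ 4, i.e. 2.4ⁿ ≥ 20.
2.4³ = 13.824 falls short of 20 but 2.4⁴ = 33.1776 reaches it, so n = 4.

4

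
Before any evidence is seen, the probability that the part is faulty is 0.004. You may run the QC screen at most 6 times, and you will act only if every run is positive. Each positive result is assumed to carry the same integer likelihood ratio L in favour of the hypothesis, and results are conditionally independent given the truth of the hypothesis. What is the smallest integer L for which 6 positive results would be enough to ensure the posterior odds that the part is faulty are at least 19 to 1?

5

Prior odds = 0.004/0.996 = 1/249.
Target odds = 19.
Need L⁶ ≥ 19 ÷ (1/249) = 4731.
4⁶ = 4096 < 4731 ≤ 15625 = 5⁶, so L = 5.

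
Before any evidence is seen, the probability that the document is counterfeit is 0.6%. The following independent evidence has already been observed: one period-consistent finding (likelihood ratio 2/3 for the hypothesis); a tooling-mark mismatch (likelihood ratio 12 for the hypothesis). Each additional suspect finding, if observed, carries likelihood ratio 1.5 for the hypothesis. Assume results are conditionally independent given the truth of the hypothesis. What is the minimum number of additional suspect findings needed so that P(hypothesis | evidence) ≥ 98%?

Prior odds = 0.006/0.994 = 3/497.
Combined Bayes factor of the evidence already in hand = (2/3) × 12 = 8.
Odds after that evidence = (3/497) × 8 = 24/497.
Target odds = 0.98/0.02 = 49.
Need 1.5ⁿ ≥ 49 ÷ (24/497) = 24353/24.
1.5¹⁷ = 129140163/131072 falls short of 24353/24 but 1.5¹⁸ = 387420489/262144 reaches it, so n = 18.

18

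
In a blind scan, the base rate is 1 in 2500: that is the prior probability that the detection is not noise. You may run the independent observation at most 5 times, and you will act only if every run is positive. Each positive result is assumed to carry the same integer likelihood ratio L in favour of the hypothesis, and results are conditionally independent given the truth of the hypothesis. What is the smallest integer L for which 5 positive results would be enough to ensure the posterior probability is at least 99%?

Prior odds = 0.0004/0.9996 = 1/2499.
Target odds = 0.99/0.01 = 99.
Need L⁵ ≥ 99 ÷ (1/2499) = 247401.
11⁵ = 161051 < 247401 ≤ 248832 = 12⁵, so L = 12.

12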